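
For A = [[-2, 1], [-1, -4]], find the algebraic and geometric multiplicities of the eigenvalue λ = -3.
The characteristic polynomial is (x + 3)^2, so the factor x + 3 appears with exponent 2: the algebraic multiplicity is 2.

rank(A + 3I) = 1, so the eigenspace has dimension 2 - 1 = 1: the geometric multiplicity is 1.

Since 1 < 2, A is not diagonalizable.

algebraic multiplicity 2, geometric multiplicity 1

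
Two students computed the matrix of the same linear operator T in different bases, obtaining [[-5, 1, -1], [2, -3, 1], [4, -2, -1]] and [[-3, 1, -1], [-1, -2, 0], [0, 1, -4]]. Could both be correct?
Yes.

Two matrices over a field are similar if and only if they have the same invariant factors.

Both A and B have characteristic polynomial (x + 3)^3 and minimal polynomial (x + 3)^3. Computing further, both have invariant factors (x + 3)^3. Hence A and B are similar.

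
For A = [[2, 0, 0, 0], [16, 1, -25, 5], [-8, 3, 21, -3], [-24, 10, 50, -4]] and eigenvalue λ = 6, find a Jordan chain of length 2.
We seek v_1 ∈ ker((A - 6I)^2) \ ker(A - 6I), then set v_{i+1} = (A - 6I) v_i.

One such chain is v_1 = [[0, -4, 2, 5]]^T, v_2 = [[0, -5, 3, 10]]^T. Check: (A - 6I) v_2 = [[0, 0, 0, 0]]^T = 0.

v_1 = [[0, -4, 2, 5]]^T, v_2 = [[0, -5, 3, 10]]^T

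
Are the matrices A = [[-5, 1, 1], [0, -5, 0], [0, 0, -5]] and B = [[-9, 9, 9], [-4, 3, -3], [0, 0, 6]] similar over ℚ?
No.

trace(A) = -15 but trace(B) = 0. The trace is a similarity invariant, so A and B are not similar.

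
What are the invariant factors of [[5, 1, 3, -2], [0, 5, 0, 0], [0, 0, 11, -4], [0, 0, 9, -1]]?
The Jordan structure of A has elementary divisors (x - 5)^2, (x - 5)^2. Arranging the block sizes at each eigenvalue in decreasing order and taking row products gives the invariant factors.

Invariant factors (smallest first, each dividing the next): (x - 5)^2, (x - 5)^2.

Check: the last factor (x - 5)^2 is the minimal polynomial, and the product (x - 5)^4 is the characteristic polynomial.

(x - 5)^2, (x - 5)^2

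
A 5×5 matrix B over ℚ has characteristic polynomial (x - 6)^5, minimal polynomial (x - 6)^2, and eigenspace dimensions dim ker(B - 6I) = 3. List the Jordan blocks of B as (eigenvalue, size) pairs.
Jordan blocks: (6, 2), (6, 2), (6, 1)

λ = 6: algebraic multiplicity 5 (exponent in χ_B), largest block size 2 (exponent in m_B), 3 blocks (geometric multiplicity). These force block sizes [2, 2, 1].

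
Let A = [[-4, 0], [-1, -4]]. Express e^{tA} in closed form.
e^{tA} = [[e^{-4*t}, 0], [-t*e^{-4*t}, e^{-4*t}]]

A has Jordan form J = [[-4, 1], [0, -4]] with A = PJP^{-1}, so e^{tA} = P e^{tJ} P^{-1}.

For a Jordan block J_k(λ), e^{tJ_k(λ)} = e^{λt} · (I + tN + t^2 N^2/2! + ... + t^{k-1} N^{k-1}/(k-1)!) where N is the nilpotent superdiagonal part.

Assembling the blocks and conjugating back gives the entries of e^{tA} as shown above.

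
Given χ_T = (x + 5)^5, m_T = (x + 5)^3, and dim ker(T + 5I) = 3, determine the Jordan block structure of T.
Jordan blocks: (-5, 3), (-5, 1), (-5, 1)

λ = -5: algebraic multiplicity 5 (exponent in χ_T), largest block size 3 (exponent in m_T), 3 blocks (geometric multiplicity). These force block sizes [3, 1, 1].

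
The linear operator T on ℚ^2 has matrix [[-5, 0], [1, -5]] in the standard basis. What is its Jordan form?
The characteristic polynomial is det(xI - A) = (x + 5)^2, so the eigenvalues are -5 (algebraic multiplicity 2).

For λ = -5: rank(A + 5I) = 1, rank((A + 5I)^2) = 0. The eigenspace has dimension 2 - 1 = 1, so there is 1 Jordan block; the rank sequence gives block sizes [2].

Assembling the blocks gives the Jordan form J above.

J = [[-5, 1], [0, -5]]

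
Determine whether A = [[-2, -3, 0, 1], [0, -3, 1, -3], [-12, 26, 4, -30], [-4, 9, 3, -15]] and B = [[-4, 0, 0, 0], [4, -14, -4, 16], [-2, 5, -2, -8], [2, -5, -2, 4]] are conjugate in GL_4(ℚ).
No.

Both have characteristic polynomial (x + 4)^4 and minimal polynomial (x + 4)^2. But rank(A + 4I) = 2 for A while rank(B + 4I) = 1 for B, so the number of Jordan blocks at λ = -4 differs. A and B are not similar.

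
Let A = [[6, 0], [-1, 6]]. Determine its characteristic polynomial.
χ_A(x) = (x - 6)^2

xI - A = [[x - 6, 0], [1, x - 6]].

Expanding det(xI - A) along the first row:
det(xI - A) = + (x - 6)·det([[x - 6]]) - (0)·det([[1]]).

Evaluating gives χ_A(x) = x^2 - 12x + 36 = (x - 6)^2.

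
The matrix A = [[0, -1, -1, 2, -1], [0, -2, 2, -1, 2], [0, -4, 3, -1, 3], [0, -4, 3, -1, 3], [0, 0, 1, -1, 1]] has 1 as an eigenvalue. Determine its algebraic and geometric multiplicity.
The characteristic polynomial is x^4(x - 1), so the factor x - 1 appears with exponent 1: the algebraic multiplicity is 1.

rank(A - I) = 4, so the eigenspace has dimension 5 - 4 = 1: the geometric multiplicity is 1.

algebraic multiplicity 1, geometric multiplicity 1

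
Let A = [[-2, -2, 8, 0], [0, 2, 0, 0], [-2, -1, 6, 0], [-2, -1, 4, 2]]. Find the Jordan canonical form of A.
The characteristic polynomial is det(xI - A) = (x - 2)^4, so the eigenvalues are 2 (algebraic multiplicity 4).

For λ = 2: rank(A - 2I) = 1, rank((A - 2I)^2) = 0. The eigenspace has dimension 4 - 1 = 3, so there are 3 Jordan blocks; the rank sequence gives block sizes [2, 1, 1].

Assembling the blocks gives the Jordan form J above.

J = [[2, 1, 0, 0], [0, 2, 0, 0], [0, 0, 2, 0], [0, 0, 0, 2]]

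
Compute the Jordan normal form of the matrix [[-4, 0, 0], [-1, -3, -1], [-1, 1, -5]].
J = [[-4, 1, 0], [0, -4, 0], [0, 0, -4]]

The characteristic polynomial is det(xI - A) = (x + 4)^3, so the eigenvalues are -4 (algebraic multiplicity 3).

For λ = -4: rank(A + 4I) = 1, rank((A + 4I)^2) = 0. The eigenspace has dimension 3 - 1 = 2, so there are 2 Jordan blocks; the rank sequence gives block sizes [2, 1].

Assembling the blocks gives the Jordan form J above.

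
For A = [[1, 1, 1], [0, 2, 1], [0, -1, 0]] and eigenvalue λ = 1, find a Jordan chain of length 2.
We seek v_1 ∈ ker((A - I)^2) \ ker(A - I), then set v_{i+1} = (A - I) v_i.

One such chain is v_1 = [[-2, -2, 3]]^T, v_2 = [[1, 1, -1]]^T. Check: (A - I) v_2 = [[0, 0, 0]]^T = 0.

v_1 = [[-2, -2, 3]]^T, v_2 = [[1, 1, -1]]^T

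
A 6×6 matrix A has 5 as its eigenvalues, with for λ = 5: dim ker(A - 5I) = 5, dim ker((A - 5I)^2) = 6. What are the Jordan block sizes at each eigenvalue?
λ = 5: successive nullity increments [5, 1] count blocks of size ≥ k; block sizes are [2, 1, 1, 1, 1].

Jordan blocks: (5, 2), (5, 1), (5, 1), (5, 1), (5, 1)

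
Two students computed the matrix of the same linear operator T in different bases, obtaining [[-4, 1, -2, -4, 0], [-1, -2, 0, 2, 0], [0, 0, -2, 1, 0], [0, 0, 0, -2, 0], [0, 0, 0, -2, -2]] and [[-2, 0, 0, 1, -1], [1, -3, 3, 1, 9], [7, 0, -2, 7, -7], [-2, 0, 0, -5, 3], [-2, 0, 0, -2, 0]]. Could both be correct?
No.

Both have characteristic polynomial (x + 2)^3(x + 3)^2, but the minimal polynomial of A is (x + 2)^2(x + 3)^2 while the minimal polynomial of B is (x + 2)^2(x + 3). The minimal polynomial is a similarity invariant, so A and B are not similar.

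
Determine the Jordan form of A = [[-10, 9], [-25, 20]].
The characteristic polynomial is det(xI - A) = (x - 5)^2, so the eigenvalues are 5 (algebraic multiplicity 2).

For λ = 5: rank(A - 5I) = 1, rank((A - 5I)^2) = 0. The eigenspace has dimension 2 - 1 = 1, so there is 1 Jordan block; the rank sequence gives block sizes [2].

Assembling the blocks gives the Jordan form J above.

J = [[5, 1], [0, 5]]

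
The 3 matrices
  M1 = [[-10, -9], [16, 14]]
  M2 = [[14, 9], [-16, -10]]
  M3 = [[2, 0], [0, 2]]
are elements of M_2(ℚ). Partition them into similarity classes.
Characteristic polynomials: χ_{M1} = (x - 2)^2, χ_{M2} = (x - 2)^2, χ_{M3} = (x - 2)^2.

{M1, M2}: invariant factors (x - 2)^2.

{M3}: invariant factors x - 2, x - 2.

Matrices are similar if and only if their invariant-factor lists agree; the partition into similarity classes is {M1, M2}, {M3}.

2 classes: {M1, M2}, {M3}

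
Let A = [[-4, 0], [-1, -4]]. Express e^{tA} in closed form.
e^{tA} = [[e^{-4*t}, 0], [-t*e^{-4*t}, e^{-4*t}]]

A has Jordan form J = [[-4, 1], [0, -4]] with A = PJP^{-1}, so e^{tA} = P e^{tJ} P^{-1}.

For a Jordan block J_k(λ), e^{tJ_k(λ)} = e^{λt} · (I + tN + t^2 N^2/2! + ... + t^{k-1} N^{k-1}/(k-1)!) where N is the nilpotent superdiagonal part.

Assembling the blocks and conjugating back gives the entries of e^{tA} as shown above.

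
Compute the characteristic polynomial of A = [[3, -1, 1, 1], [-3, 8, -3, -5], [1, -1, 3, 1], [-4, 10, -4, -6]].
χ_A(x) = (x - 2)^4

xI - A = [[x - 3, 1, -1, -1], [3, x - 8, 3, 5], [-1, 1, x - 3, -1], [4, -10, 4, x + 6]].

Expanding det(xI - A) along the first row:
det(xI - A) = + (x - 3)·det([[x - 8, 3, 5], [1, x - 3, -1], [-10, 4, x + 6]]) - (1)·det([[3, 3, 5], [-1, x - 3, -1], [4, 4, x + 6]]) + (-1)·det([[3, x - 8, 5], [-1, 1, -1], [4, -10, x + 6]]) - (-1)·det([[3, x - 8, 3], [-1, 1, x - 3], [4, -10, 4]]).

Evaluating gives χ_A(x) = x^4 - 8x^3 + 24x^2 - 32x + 16 = (x - 2)^4.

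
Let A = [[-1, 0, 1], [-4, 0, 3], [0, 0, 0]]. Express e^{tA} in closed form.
A has Jordan form J = [[-1, 0, 0], [0, 0, 1], [0, 0, 0]] with A = PJP^{-1}, so e^{tA} = P e^{tJ} P^{-1}.

For a Jordan block J_k(λ), e^{tJ_k(λ)} = e^{λt} · (I + tN + t^2 N^2/2! + ... + t^{k-1} N^{k-1}/(k-1)!) where N is the nilpotent superdiagonal part.

Assembling the blocks and conjugating back gives the entries of e^{tA} as shown above.

e^{tA} = [[e^{-t}, 0, 1 - e^{-t}], [-4 + 4*e^{-t}, 1, -t + 4 - 4*e^{-t}], [0, 0, 1]]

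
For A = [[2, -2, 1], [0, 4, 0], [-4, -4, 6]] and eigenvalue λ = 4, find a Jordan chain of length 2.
We seek v_1 ∈ ker((A - 4I)^2) \ ker(A - 4I), then set v_{i+1} = (A - 4I) v_i.

One such chain is v_1 = [[1, 0, 3]]^T, v_2 = [[1, 0, 2]]^T. Check: (A - 4I) v_2 = [[0, 0, 0]]^T = 0.

v_1 = [[1, 0, 3]]^T, v_2 = [[1, 0, 2]]^T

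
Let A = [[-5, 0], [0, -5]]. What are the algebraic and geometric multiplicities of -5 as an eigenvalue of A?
algebraic multiplicity 2, geometric multiplicity 2

The characteristic polynomial is (x + 5)^2, so the factor x + 5 appears with exponent 2: the algebraic multiplicity is 2.

rank(A + 5I) = 0, so the eigenspace has dimension 2 - 0 = 2: the geometric multiplicity is 2.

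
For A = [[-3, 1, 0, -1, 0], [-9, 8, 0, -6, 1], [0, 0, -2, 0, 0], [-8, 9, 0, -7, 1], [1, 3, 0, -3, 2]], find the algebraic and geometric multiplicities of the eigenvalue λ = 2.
The characteristic polynomial is (x - 2)^2(x + 2)^3, so the factor x - 2 appears with exponent 2: the algebraic multiplicity is 2.

rank(A - 2I) = 4, so the eigenspace has dimension 5 - 4 = 1: the geometric multiplicity is 1.

Since 1 < 2, A is not diagonalizable.

algebraic multiplicity 2, geometric multiplicity 1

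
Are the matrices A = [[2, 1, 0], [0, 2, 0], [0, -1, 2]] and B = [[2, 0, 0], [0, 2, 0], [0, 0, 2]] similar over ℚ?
Both have characteristic polynomial (x - 2)^3, but the minimal polynomial of A is (x - 2)^2 while the minimal polynomial of B is x - 2. The minimal polynomial is a similarity invariant, so A and B are not similar.

No.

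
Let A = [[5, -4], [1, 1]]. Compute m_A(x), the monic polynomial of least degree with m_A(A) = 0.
m_A(x) = (x - 3)^2

The characteristic polynomial factors as (x - 3)^2. The minimal polynomial is ∏(x - λ)^{k_λ} where k_λ is the size of the largest Jordan block at λ.

For λ = 3: rank(A - 3I) = 1, and the largest Jordan block has size 2 (the smallest k with rank((A - 3I)^k) = rank((A - 3I)^(k+1))).

So m_A(x) = (x - 3)^2.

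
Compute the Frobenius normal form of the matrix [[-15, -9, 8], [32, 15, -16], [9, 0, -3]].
R = [[0, 0, 27], [1, 0, 9], [0, 1, -3]]

The invariant factors of A (the non-unit diagonal entries of the Smith normal form of xI - A over ℚ[x]) are (x - 3)(x + 3)^2, each dividing the next. The characteristic polynomial is their product, (x - 3)(x + 3)^2.

The rational canonical form is the block-diagonal matrix of companion matrices C(f_i):
R = [[0, 0, 27], [1, 0, 9], [0, 1, -3]].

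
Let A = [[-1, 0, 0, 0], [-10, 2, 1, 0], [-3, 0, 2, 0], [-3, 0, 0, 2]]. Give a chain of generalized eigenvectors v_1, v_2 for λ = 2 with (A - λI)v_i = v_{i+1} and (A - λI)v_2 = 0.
v_1 = [[0, 3, 1, 2]]^T, v_2 = [[0, 1, 0, 0]]^T

We seek v_1 ∈ ker((A - 2I)^2) \ ker(A - 2I), then set v_{i+1} = (A - 2I) v_i.

One such chain is v_1 = [[0, 3, 1, 2]]^T, v_2 = [[0, 1, 0, 0]]^T. Check: (A - 2I) v_2 = [[0, 0, 0, 0]]^T = 0.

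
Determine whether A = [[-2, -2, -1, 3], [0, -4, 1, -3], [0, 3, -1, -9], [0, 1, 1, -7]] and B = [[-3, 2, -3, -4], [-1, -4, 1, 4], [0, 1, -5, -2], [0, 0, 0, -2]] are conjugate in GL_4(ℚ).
Yes.

Two matrices over a field are similar if and only if they have the same invariant factors.

Both A and B have characteristic polynomial (x + 2)(x + 4)^3 and minimal polynomial (x + 2)(x + 4)^3. Computing further, both have invariant factors (x + 2)(x + 4)^3. Hence A and B are similar.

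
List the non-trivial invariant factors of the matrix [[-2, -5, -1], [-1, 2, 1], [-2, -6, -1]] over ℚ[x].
(x - 1)^2(x + 3)

The Jordan structure of A has elementary divisors (x + 3), (x - 1)^2. Arranging the block sizes at each eigenvalue in decreasing order and taking row products gives the invariant factors.

Invariant factors (smallest first, each dividing the next): (x - 1)^2(x + 3).

Check: the last factor (x - 1)^2(x + 3) is the minimal polynomial, and the product (x - 1)^2(x + 3) is the characteristic polynomial.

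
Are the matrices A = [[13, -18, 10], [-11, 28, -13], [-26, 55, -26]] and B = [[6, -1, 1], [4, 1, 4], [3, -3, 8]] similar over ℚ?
No.

Both have characteristic polynomial (x - 5)^3, but the minimal polynomial of A is (x - 5)^3 while the minimal polynomial of B is (x - 5)^2. The minimal polynomial is a similarity invariant, so A and B are not similar.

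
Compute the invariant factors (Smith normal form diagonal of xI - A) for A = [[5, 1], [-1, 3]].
(x - 4)^2

The Jordan structure of A has elementary divisors (x - 4)^2. Arranging the block sizes at each eigenvalue in decreasing order and taking row products gives the invariant factors.

Invariant factors (smallest first, each dividing the next): (x - 4)^2.

Check: the last factor (x - 4)^2 is the minimal polynomial, and the product (x - 4)^2 is the characteristic polynomial.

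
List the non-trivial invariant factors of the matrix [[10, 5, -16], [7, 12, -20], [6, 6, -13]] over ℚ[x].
(x - 5)^2(x + 1)

The Jordan structure of A has elementary divisors (x + 1), (x - 5)^2. Arranging the block sizes at each eigenvalue in decreasing order and taking row products gives the invariant factors.

Invariant factors (smallest first, each dividing the next): (x - 5)^2(x + 1).

Check: the last factor (x - 5)^2(x + 1) is the minimal polynomial, and the product (x - 5)^2(x + 1) is the characteristic polynomial.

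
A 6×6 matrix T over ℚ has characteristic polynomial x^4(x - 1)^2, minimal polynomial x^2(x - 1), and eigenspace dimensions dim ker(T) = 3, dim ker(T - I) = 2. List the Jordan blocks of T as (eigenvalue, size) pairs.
Jordan blocks: (0, 2), (0, 1), (0, 1), (1, 1), (1, 1)

λ = 0: algebraic multiplicity 4 (exponent in χ_T), largest block size 2 (exponent in m_T), 3 blocks (geometric multiplicity). These force block sizes [2, 1, 1].
λ = 1: algebraic multiplicity 2 (exponent in χ_T), largest block size 1 (exponent in m_T), 2 blocks (geometric multiplicity). These force block sizes [1, 1].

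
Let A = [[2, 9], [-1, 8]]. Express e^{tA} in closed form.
e^{tA} = [[(1 - 3*t)*e^{5*t}, 9*t*e^{5*t}], [-t*e^{5*t}, (3*t + 1)*e^{5*t}]]

A has Jordan form J = [[5, 1], [0, 5]] with A = PJP^{-1}, so e^{tA} = P e^{tJ} P^{-1}.

For a Jordan block J_k(λ), e^{tJ_k(λ)} = e^{λt} · (I + tN + t^2 N^2/2! + ... + t^{k-1} N^{k-1}/(k-1)!) where N is the nilpotent superdiagonal part.

Assembling the blocks and conjugating back gives the entries of e^{tA} as shown above.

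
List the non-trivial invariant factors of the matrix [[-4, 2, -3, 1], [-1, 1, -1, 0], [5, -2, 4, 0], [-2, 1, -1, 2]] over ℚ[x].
x(x - 1)^3

The Jordan structure of A has elementary divisors x, (x - 1)^3. Arranging the block sizes at each eigenvalue in decreasing order and taking row products gives the invariant factors.

Invariant factors (smallest first, each dividing the next): x(x - 1)^3.

Check: the last factor x(x - 1)^3 is the minimal polynomial, and the product x(x - 1)^3 is the characteristic polynomial.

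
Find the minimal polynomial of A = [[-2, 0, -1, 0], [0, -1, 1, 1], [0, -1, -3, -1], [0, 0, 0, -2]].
m_A(x) = (x + 2)^3

The characteristic polynomial factors as (x + 2)^4. The minimal polynomial is ∏(x - λ)^{k_λ} where k_λ is the size of the largest Jordan block at λ.

For λ = -2: rank(A + 2I) = 2, and the largest Jordan block has size 3 (the smallest k with rank((A + 2I)^k) = rank((A + 2I)^(k+1))).

So m_A(x) = (x + 2)^3.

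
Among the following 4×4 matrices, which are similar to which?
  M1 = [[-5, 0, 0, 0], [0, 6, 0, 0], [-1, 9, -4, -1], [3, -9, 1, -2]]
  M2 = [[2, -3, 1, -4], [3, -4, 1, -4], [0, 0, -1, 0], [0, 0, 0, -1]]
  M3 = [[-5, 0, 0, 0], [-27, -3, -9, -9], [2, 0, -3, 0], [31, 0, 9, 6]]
Characteristic polynomials: χ_{M1} = (x - 6)(x + 3)^2(x + 5), χ_{M2} = (x + 1)^4, χ_{M3} = (x - 6)(x + 3)^2(x + 5).

{M1}: invariant factors (x - 6)(x + 3)^2(x + 5).

{M2}: invariant factors x + 1, x + 1, (x + 1)^2.

{M3}: invariant factors x + 3, (x - 6)(x + 3)(x + 5).

Matrices are similar if and only if their invariant-factor lists agree; the partition into similarity classes is {M1}, {M2}, {M3}.

3 classes: {M1}, {M2}, {M3}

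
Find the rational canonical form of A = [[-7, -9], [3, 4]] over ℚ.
The invariant factors of A (the non-unit diagonal entries of the Smith normal form of xI - A over ℚ[x]) are x^2 + 3x - 1, each dividing the next. The characteristic polynomial is their product, x^2 + 3x - 1.

The rational canonical form is the block-diagonal matrix of companion matrices C(f_i):
R = [[0, 1], [1, -3]].

Note the characteristic polynomial does not split into linear factors over ℚ, so A has no Jordan form over ℚ; the rational canonical form exists over any field.

R = [[0, 1], [1, -3]]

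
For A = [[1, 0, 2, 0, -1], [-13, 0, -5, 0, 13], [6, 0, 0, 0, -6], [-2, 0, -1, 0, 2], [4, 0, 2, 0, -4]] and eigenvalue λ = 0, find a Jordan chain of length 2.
v_1 = [[0, -1, 1, 0, 0]]^T, v_2 = [[2, -5, 0, -1, 2]]^T

We seek v_1 ∈ ker(A^2) \ ker(A), then set v_{i+1} = A v_i.

One such chain is v_1 = [[0, -1, 1, 0, 0]]^T, v_2 = [[2, -5, 0, -1, 2]]^T. Check: A v_2 = [[0, 0, 0, 0, 0]]^T = 0.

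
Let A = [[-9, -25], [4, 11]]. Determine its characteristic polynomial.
χ_A(x) = (x - 1)^2

xI - A = [[x + 9, 25], [-4, x - 11]].

Expanding det(xI - A) along the first row:
det(xI - A) = + (x + 9)·det([[x - 11]]) - (25)·det([[-4]]).

Evaluating gives χ_A(x) = x^2 - 2x + 1 = (x - 1)^2.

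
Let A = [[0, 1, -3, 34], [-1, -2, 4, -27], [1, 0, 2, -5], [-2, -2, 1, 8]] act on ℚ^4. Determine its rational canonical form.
R = [[0, 0, 0, -36], [1, 0, 0, 48], [0, 1, 0, -19], [0, 0, 1, 8]]

The invariant factors of A (the non-unit diagonal entries of the Smith normal form of xI - A over ℚ[x]) are (x - 6)(x - 1)(x^2 - x + 6), each dividing the next. The characteristic polynomial is their product, (x - 6)(x - 1)(x^2 - x + 6).

The rational canonical form is the block-diagonal matrix of companion matrices C(f_i):
R = [[0, 0, 0, -36], [1, 0, 0, 48], [0, 1, 0, -19], [0, 0, 1, 8]].

Note the characteristic polynomial does not split into linear factors over ℚ, so A has no Jordan form over ℚ; the rational canonical form exists over any field.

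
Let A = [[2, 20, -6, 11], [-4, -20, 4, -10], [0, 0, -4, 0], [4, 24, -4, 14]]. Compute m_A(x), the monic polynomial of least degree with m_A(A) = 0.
m_A(x) = (x - 4)(x + 4)^2

The characteristic polynomial factors as (x - 4)(x + 4)^3. The minimal polynomial is ∏(x - λ)^{k_λ} where k_λ is the size of the largest Jordan block at λ.

For λ = -4: rank(A + 4I) = 2, and the largest Jordan block has size 2 (the smallest k with rank((A + 4I)^k) = rank((A + 4I)^(k+1))).
For λ = 4: rank(A - 4I) = 3, and the largest Jordan block has size 1 (the smallest k with rank((A - 4I)^k) = rank((A - 4I)^(k+1))).

So m_A(x) = (x - 4)(x + 4)^2.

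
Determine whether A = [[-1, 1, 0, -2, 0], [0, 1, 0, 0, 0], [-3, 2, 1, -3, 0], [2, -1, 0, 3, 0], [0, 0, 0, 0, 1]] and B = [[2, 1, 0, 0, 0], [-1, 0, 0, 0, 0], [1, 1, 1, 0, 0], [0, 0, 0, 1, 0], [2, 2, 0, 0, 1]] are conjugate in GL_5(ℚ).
No.

Both have characteristic polynomial (x - 1)^5 and minimal polynomial (x - 1)^2. But rank(A - I) = 2 for A while rank(B - I) = 1 for B, so the number of Jordan blocks at λ = 1 differs. A and B are not similar.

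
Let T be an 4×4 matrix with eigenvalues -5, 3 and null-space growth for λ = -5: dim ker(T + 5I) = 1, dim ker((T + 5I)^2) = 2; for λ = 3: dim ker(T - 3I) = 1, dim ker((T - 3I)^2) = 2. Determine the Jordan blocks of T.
λ = -5: successive nullity increments [1, 1] count blocks of size ≥ k; block sizes are [2].
λ = 3: successive nullity increments [1, 1] count blocks of size ≥ k; block sizes are [2].

Jordan blocks: (-5, 2), (3, 2)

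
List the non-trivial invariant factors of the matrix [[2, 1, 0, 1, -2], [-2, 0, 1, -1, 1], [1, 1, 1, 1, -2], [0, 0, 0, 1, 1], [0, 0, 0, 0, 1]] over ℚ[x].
The Jordan structure of A has elementary divisors (x - 1)^3, (x - 1)^2. Arranging the block sizes at each eigenvalue in decreasing order and taking row products gives the invariant factors.

Invariant factors (smallest first, each dividing the next): (x - 1)^2, (x - 1)^3.

Check: the last factor (x - 1)^3 is the minimal polynomial, and the product (x - 1)^5 is the characteristic polynomial.

(x - 1)^2, (x - 1)^3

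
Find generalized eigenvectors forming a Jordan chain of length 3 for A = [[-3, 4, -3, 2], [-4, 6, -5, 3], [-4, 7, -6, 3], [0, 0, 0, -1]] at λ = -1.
We seek v_1 ∈ ker((A + I)^3) \ ker((A + I)^2), then set v_{i+1} = (A + I) v_i.

One such chain is v_1 = [[-2, -2, -2, -1]]^T, v_2 = [[0, 1, 1, 0]]^T, v_3 = [[1, 2, 2, 0]]^T. Check: (A + I) v_3 = [[0, 0, 0, 0]]^T = 0.

v_1 = [[-2, -2, -2, -1]]^T, v_2 = [[0, 1, 1, 0]]^T, v_3 = [[1, 2, 2, 0]]^T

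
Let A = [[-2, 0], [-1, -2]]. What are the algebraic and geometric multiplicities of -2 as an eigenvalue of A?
algebraic multiplicity 2, geometric multiplicity 1

The characteristic polynomial is (x + 2)^2, so the factor x + 2 appears with exponent 2: the algebraic multiplicity is 2.

rank(A + 2I) = 1, so the eigenspace has dimension 2 - 1 = 1: the geometric multiplicity is 1.

Since 1 < 2, A is not diagonalizable.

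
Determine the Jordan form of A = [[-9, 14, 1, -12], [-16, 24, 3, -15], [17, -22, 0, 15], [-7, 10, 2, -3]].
The characteristic polynomial is det(xI - A) = x(x - 4)^3, so the eigenvalues are 0 (algebraic multiplicity 1), 4 (algebraic multiplicity 3).

For λ = 0: algebraic multiplicity 1 gives one 1×1 block.

For λ = 4: rank(A - 4I) = 3, rank((A - 4I)^2) = 2, rank((A - 4I)^3) = 1. The eigenspace has dimension 4 - 3 = 1, so there is 1 Jordan block; the rank sequence gives block sizes [3].

Assembling the blocks gives the Jordan form J above.

J = [[0, 0, 0, 0], [0, 4, 1, 0], [0, 0, 4, 1], [0, 0, 0, 4]]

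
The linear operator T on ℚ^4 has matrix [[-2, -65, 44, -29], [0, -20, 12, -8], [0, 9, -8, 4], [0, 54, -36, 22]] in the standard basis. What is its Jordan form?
J = [[-2, 1, 0, 0], [0, -2, 0, 0], [0, 0, -2, 1], [0, 0, 0, -2]]

The characteristic polynomial is det(xI - A) = (x + 2)^4, so the eigenvalues are -2 (algebraic multiplicity 4).

For λ = -2: rank(A + 2I) = 2, rank((A + 2I)^2) = 0. The eigenspace has dimension 4 - 2 = 2, so there are 2 Jordan blocks; the rank sequence gives block sizes [2, 2].

Assembling the blocks gives the Jordan form J above.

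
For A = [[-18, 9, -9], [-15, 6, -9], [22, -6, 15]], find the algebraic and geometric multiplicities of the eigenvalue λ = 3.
algebraic multiplicity 2, geometric multiplicity 1

The characteristic polynomial is (x - 3)^2(x + 3), so the factor x - 3 appears with exponent 2: the algebraic multiplicity is 2.

rank(A - 3I) = 2, so the eigenspace has dimension 3 - 2 = 1: the geometric multiplicity is 1.

Since 1 < 2, A is not diagonalizable.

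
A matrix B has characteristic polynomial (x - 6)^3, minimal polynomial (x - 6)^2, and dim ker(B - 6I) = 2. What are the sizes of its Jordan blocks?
λ = 6: algebraic multiplicity 3 (exponent in χ_B), largest block size 2 (exponent in m_B), 2 blocks (geometric multiplicity). These force block sizes [2, 1].

Jordan blocks: (6, 2), (6, 1)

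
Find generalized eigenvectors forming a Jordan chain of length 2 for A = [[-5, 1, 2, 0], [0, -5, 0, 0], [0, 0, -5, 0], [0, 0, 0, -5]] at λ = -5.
v_1 = [[0, 1, 0, 2]]^T, v_2 = [[1, 0, 0, 0]]^T

We seek v_1 ∈ ker((A + 5I)^2) \ ker(A + 5I), then set v_{i+1} = (A + 5I) v_i.

One such chain is v_1 = [[0, 1, 0, 2]]^T, v_2 = [[1, 0, 0, 0]]^T. Check: (A + 5I) v_2 = [[0, 0, 0, 0]]^T = 0.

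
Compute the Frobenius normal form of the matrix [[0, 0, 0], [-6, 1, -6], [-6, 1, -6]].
R = [[0, 0, 0], [0, 0, 0], [0, 1, -5]]

The invariant factors of A (the non-unit diagonal entries of the Smith normal form of xI - A over ℚ[x]) are x, x(x + 5), each dividing the next. The characteristic polynomial is their product, x^2(x + 5).

The rational canonical form is the block-diagonal matrix of companion matrices C(f_i):
R = [[0, 0, 0], [0, 0, 0], [0, 1, -5]].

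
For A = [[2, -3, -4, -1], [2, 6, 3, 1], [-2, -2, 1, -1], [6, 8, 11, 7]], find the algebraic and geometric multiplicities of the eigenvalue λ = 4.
algebraic multiplicity 4, geometric multiplicity 2

The characteristic polynomial is (x - 4)^4, so the factor x - 4 appears with exponent 4: the algebraic multiplicity is 4.

rank(A - 4I) = 2, so the eigenspace has dimension 4 - 2 = 2: the geometric multiplicity is 2.

Since 2 < 4, A is not diagonalizable.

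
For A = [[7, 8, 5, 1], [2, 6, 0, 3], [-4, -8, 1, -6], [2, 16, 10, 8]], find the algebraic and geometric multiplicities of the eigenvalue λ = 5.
algebraic multiplicity 2, geometric multiplicity 1

The characteristic polynomial is (x - 6)^2(x - 5)^2, so the factor x - 5 appears with exponent 2: the algebraic multiplicity is 2.

rank(A - 5I) = 3, so the eigenspace has dimension 4 - 3 = 1: the geometric multiplicity is 1.

Since 1 < 2, A is not diagonalizable.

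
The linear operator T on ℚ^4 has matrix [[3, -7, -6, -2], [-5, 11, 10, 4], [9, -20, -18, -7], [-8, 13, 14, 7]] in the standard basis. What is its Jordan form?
J = [[0, 1, 0, 0], [0, 0, 0, 0], [0, 0, 1, 0], [0, 0, 0, 2]]

The characteristic polynomial is det(xI - A) = x^2(x - 2)(x - 1), so the eigenvalues are 0 (algebraic multiplicity 2), 1 (algebraic multiplicity 1), 2 (algebraic multiplicity 1).

For λ = 0: rank(A) = 3, rank(A^2) = 2. The eigenspace has dimension 4 - 3 = 1, so there is 1 Jordan block; the rank sequence gives block sizes [2].

For λ = 1: algebraic multiplicity 1 gives one 1×1 block.

For λ = 2: algebraic multiplicity 1 gives one 1×1 block.

Assembling the blocks gives the Jordan form J above.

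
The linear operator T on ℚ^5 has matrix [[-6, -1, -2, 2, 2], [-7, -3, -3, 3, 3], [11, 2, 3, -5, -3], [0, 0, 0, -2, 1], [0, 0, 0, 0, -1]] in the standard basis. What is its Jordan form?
The characteristic polynomial is det(xI - A) = (x + 1)(x + 2)^4, so the eigenvalues are -2 (algebraic multiplicity 4), -1 (algebraic multiplicity 1).

For λ = -2: rank(A + 2I) = 3, rank((A + 2I)^2) = 2, rank((A + 2I)^3) = 1. The eigenspace has dimension 5 - 3 = 2, so there are 2 Jordan blocks; the rank sequence gives block sizes [3, 1].

For λ = -1: algebraic multiplicity 1 gives one 1×1 block.

Assembling the blocks gives the Jordan form J above.

J = [[-2, 1, 0, 0, 0], [0, -2, 1, 0, 0], [0, 0, -2, 0, 0], [0, 0, 0, -2, 0], [0, 0, 0, 0, -1]]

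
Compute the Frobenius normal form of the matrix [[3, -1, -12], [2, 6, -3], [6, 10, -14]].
R = [[0, 0, 20], [1, 0, 4], [0, 1, -5]]

The invariant factors of A (the non-unit diagonal entries of the Smith normal form of xI - A over ℚ[x]) are (x - 2)(x + 2)(x + 5), each dividing the next. The characteristic polynomial is their product, (x - 2)(x + 2)(x + 5).

The rational canonical form is the block-diagonal matrix of companion matrices C(f_i):
R = [[0, 0, 20], [1, 0, 4], [0, 1, -5]].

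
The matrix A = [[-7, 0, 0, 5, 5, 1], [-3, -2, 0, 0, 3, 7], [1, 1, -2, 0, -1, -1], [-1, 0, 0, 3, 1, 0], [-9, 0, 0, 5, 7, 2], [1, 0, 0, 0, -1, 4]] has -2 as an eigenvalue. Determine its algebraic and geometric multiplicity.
The characteristic polynomial is (x - 3)^3(x + 2)^3, so the factor x + 2 appears with exponent 3: the algebraic multiplicity is 3.

rank(A + 2I) = 4, so the eigenspace has dimension 6 - 4 = 2: the geometric multiplicity is 2.

Since 2 < 3, A is not diagonalizable.

algebraic multiplicity 3, geometric multiplicity 2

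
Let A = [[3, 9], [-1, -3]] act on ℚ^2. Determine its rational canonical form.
The invariant factors of A (the non-unit diagonal entries of the Smith normal form of xI - A over ℚ[x]) are x^2, each dividing the next. The characteristic polynomial is their product, x^2.

The rational canonical form is the block-diagonal matrix of companion matrices C(f_i):
R = [[0, 0], [1, 0]].

R = [[0, 0], [1, 0]]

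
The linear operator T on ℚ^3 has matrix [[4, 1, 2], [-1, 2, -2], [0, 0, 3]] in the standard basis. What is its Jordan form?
J = [[3, 1, 0], [0, 3, 0], [0, 0, 3]]

The characteristic polynomial is det(xI - A) = (x - 3)^3, so the eigenvalues are 3 (algebraic multiplicity 3).

For λ = 3: rank(A - 3I) = 1, rank((A - 3I)^2) = 0. The eigenspace has dimension 3 - 1 = 2, so there are 2 Jordan blocks; the rank sequence gives block sizes [2, 1].

Assembling the blocks gives the Jordan form J above.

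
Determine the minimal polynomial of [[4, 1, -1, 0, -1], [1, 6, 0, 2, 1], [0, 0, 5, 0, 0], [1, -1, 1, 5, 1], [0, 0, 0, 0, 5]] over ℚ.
The characteristic polynomial factors as (x - 5)^5. The minimal polynomial is ∏(x - λ)^{k_λ} where k_λ is the size of the largest Jordan block at λ.

For λ = 5: rank(A - 5I) = 2, and the largest Jordan block has size 3 (the smallest k with rank((A - 5I)^k) = rank((A - 5I)^(k+1))).

So m_A(x) = (x - 5)^3.

m_A(x) = (x - 5)^3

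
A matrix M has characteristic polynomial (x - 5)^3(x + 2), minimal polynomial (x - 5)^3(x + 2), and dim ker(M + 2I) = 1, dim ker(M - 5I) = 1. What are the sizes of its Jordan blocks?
Jordan blocks: (-2, 1), (5, 3)

λ = -2: algebraic multiplicity 1 (exponent in χ_M), largest block size 1 (exponent in m_M), 1 block (geometric multiplicity). This forces block sizes [1].
λ = 5: algebraic multiplicity 3 (exponent in χ_M), largest block size 3 (exponent in m_M), 1 block (geometric multiplicity). This forces block sizes [3].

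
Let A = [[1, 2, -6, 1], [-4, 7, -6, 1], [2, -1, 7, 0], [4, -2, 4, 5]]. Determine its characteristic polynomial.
χ_A(x) = (x - 5)^4

xI - A = [[x - 1, -2, 6, -1], [4, x - 7, 6, -1], [-2, 1, x - 7, 0], [-4, 2, -4, x - 5]].

Expanding det(xI - A) along the first row:
det(xI - A) = + (x - 1)·det([[x - 7, 6, -1], [1, x - 7, 0], [2, -4, x - 5]]) - (-2)·det([[4, 6, -1], [-2, x - 7, 0], [-4, -4, x - 5]]) + (6)·det([[4, x - 7, -1], [-2, 1, 0], [-4, 2, x - 5]]) - (-1)·det([[4, x - 7, 6], [-2, 1, x - 7], [-4, 2, -4]]).

Evaluating gives χ_A(x) = x^4 - 20x^3 + 150x^2 - 500x + 625 = (x - 5)^4.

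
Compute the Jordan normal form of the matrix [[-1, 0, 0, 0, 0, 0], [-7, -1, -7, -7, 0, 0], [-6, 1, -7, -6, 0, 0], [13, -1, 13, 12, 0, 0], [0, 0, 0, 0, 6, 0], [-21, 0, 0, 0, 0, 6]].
The characteristic polynomial is det(xI - A) = (x - 6)^3(x + 1)^3, so the eigenvalues are -1 (algebraic multiplicity 3), 6 (algebraic multiplicity 3).

For λ = -1: rank(A + I) = 4, rank((A + I)^2) = 3. The eigenspace has dimension 6 - 4 = 2, so there are 2 Jordan blocks; the rank sequence gives block sizes [2, 1].

For λ = 6: rank(A - 6I) = 3. The eigenspace has dimension 6 - 3 = 3, so there are 3 Jordan blocks; the rank sequence gives block sizes [1, 1, 1].

Assembling the blocks gives the Jordan form J above.

J = [[-1, 1, 0, 0, 0, 0], [0, -1, 0, 0, 0, 0], [0, 0, -1, 0, 0, 0], [0, 0, 0, 6, 0, 0], [0, 0, 0, 0, 6, 0], [0, 0, 0, 0, 0, 6]]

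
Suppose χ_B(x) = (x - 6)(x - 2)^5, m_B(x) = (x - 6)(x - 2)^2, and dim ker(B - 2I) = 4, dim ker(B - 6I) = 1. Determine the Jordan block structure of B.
Jordan blocks: (2, 2), (2, 1), (2, 1), (2, 1), (6, 1)

λ = 2: algebraic multiplicity 5 (exponent in χ_B), largest block size 2 (exponent in m_B), 4 blocks (geometric multiplicity). These force block sizes [2, 1, 1, 1].
λ = 6: algebraic multiplicity 1 (exponent in χ_B), largest block size 1 (exponent in m_B), 1 block (geometric multiplicity). This forces block sizes [1].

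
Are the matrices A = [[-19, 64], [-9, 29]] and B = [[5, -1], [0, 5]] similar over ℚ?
Yes.

Two matrices over a field are similar if and only if they have the same invariant factors.

Both A and B have characteristic polynomial (x - 5)^2 and minimal polynomial (x - 5)^2. Computing further, both have invariant factors (x - 5)^2. Hence A and B are similar.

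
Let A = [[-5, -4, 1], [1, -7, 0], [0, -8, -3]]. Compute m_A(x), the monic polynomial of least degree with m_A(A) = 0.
The characteristic polynomial factors as (x + 5)^3. The minimal polynomial is ∏(x - λ)^{k_λ} where k_λ is the size of the largest Jordan block at λ.

For λ = -5: rank(A + 5I) = 2, and the largest Jordan block has size 3 (the smallest k with rank((A + 5I)^k) = rank((A + 5I)^(k+1))).

So m_A(x) = (x + 5)^3.

m_A(x) = (x + 5)^3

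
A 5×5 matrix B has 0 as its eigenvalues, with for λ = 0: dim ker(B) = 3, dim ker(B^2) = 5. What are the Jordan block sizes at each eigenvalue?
Jordan blocks: (0, 2), (0, 2), (0, 1)

λ = 0: successive nullity increments [3, 2] count blocks of size ≥ k; block sizes are [2, 2, 1].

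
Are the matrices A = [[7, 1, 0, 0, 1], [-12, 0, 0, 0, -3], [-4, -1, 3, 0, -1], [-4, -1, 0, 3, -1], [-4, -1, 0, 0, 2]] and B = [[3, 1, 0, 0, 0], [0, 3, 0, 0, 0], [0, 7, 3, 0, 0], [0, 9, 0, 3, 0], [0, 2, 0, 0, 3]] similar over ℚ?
Yes.

Two matrices over a field are similar if and only if they have the same invariant factors.

Both A and B have characteristic polynomial (x - 3)^5 and minimal polynomial (x - 3)^2. Computing further, both have invariant factors x - 3, x - 3, x - 3, (x - 3)^2. Hence A and B are similar.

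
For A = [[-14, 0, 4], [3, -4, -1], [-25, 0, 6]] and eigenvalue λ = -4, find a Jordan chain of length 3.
We seek v_1 ∈ ker((A + 4I)^3) \ ker((A + 4I)^2), then set v_{i+1} = (A + 4I) v_i.

One such chain is v_1 = [[1, -1, 3]]^T, v_2 = [[2, 0, 5]]^T, v_3 = [[0, 1, 0]]^T. Check: (A + 4I) v_3 = [[0, 0, 0]]^T = 0.

v_1 = [[1, -1, 3]]^T, v_2 = [[2, 0, 5]]^T, v_3 = [[0, 1, 0]]^T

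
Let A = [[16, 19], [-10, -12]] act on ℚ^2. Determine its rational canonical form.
The invariant factors of A (the non-unit diagonal entries of the Smith normal form of xI - A over ℚ[x]) are x^2 - 4x - 2, each dividing the next. The characteristic polynomial is their product, x^2 - 4x - 2.

The rational canonical form is the block-diagonal matrix of companion matrices C(f_i):
R = [[0, 2], [1, 4]].

Note the characteristic polynomial does not split into linear factors over ℚ, so A has no Jordan form over ℚ; the rational canonical form exists over any field.

R = [[0, 2], [1, 4]]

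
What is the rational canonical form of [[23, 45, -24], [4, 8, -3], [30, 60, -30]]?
The invariant factors of A (the non-unit diagonal entries of the Smith normal form of xI - A over ℚ[x]) are (x - 5)(x^2 + 4x - 6), each dividing the next. The characteristic polynomial is their product, (x - 5)(x^2 + 4x - 6).

The rational canonical form is the block-diagonal matrix of companion matrices C(f_i):
R = [[0, 0, -30], [1, 0, 26], [0, 1, 1]].

Note the characteristic polynomial does not split into linear factors over ℚ, so A has no Jordan form over ℚ; the rational canonical form exists over any field.

R = [[0, 0, -30], [1, 0, 26], [0, 1, 1]]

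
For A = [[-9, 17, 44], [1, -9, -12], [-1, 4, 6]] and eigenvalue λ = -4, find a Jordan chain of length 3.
v_1 = [[-2, -3, 1]]^T, v_2 = [[3, 1, 0]]^T, v_3 = [[2, -2, 1]]^T

We seek v_1 ∈ ker((A + 4I)^3) \ ker((A + 4I)^2), then set v_{i+1} = (A + 4I) v_i.

One such chain is v_1 = [[-2, -3, 1]]^T, v_2 = [[3, 1, 0]]^T, v_3 = [[2, -2, 1]]^T. Check: (A + 4I) v_3 = [[0, 0, 0]]^T = 0.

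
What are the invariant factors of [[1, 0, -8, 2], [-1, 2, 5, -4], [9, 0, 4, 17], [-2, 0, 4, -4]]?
The Jordan structure of A has elementary divisors (x + 3), (x - 2)^3. Arranging the block sizes at each eigenvalue in decreasing order and taking row products gives the invariant factors.

Invariant factors (smallest first, each dividing the next): (x - 2)^3(x + 3).

Check: the last factor (x - 2)^3(x + 3) is the minimal polynomial, and the product (x - 2)^3(x + 3) is the characteristic polynomial.

(x - 2)^3(x + 3)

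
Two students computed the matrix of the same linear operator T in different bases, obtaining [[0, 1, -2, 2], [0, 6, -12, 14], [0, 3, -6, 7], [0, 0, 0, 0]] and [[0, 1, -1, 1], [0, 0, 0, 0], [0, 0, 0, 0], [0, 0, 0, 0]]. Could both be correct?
Both have characteristic polynomial x^4 and minimal polynomial x^2. But rank(A) = 2 for A while rank(B) = 1 for B, so the number of Jordan blocks at λ = 0 differs. A and B are not similar.

No.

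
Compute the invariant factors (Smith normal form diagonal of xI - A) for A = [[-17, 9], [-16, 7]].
The Jordan structure of A has elementary divisors (x + 5)^2. Arranging the block sizes at each eigenvalue in decreasing order and taking row products gives the invariant factors.

Invariant factors (smallest first, each dividing the next): (x + 5)^2.

Check: the last factor (x + 5)^2 is the minimal polynomial, and the product (x + 5)^2 is the characteristic polynomial.

(x + 5)^2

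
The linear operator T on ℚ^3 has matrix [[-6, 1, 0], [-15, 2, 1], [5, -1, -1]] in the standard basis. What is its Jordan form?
The characteristic polynomial is det(xI - A) = (x + 1)(x + 2)^2, so the eigenvalues are -2 (algebraic multiplicity 2), -1 (algebraic multiplicity 1).

For λ = -2: rank(A + 2I) = 2, rank((A + 2I)^2) = 1. The eigenspace has dimension 3 - 2 = 1, so there is 1 Jordan block; the rank sequence gives block sizes [2].

For λ = -1: algebraic multiplicity 1 gives one 1×1 block.

Assembling the blocks gives the Jordan form J above.

J = [[-2, 1, 0], [0, -2, 0], [0, 0, -1]]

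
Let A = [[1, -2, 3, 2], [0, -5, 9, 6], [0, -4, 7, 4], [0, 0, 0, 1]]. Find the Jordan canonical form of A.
The characteristic polynomial is det(xI - A) = (x - 1)^4, so the eigenvalues are 1 (algebraic multiplicity 4).

For λ = 1: rank(A - I) = 1, rank((A - I)^2) = 0. The eigenspace has dimension 4 - 1 = 3, so there are 3 Jordan blocks; the rank sequence gives block sizes [2, 1, 1].

Assembling the blocks gives the Jordan form J above.

J = [[1, 1, 0, 0], [0, 1, 0, 0], [0, 0, 1, 0], [0, 0, 0, 1]]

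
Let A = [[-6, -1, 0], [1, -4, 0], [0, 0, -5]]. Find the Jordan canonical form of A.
The characteristic polynomial is det(xI - A) = (x + 5)^3, so the eigenvalues are -5 (algebraic multiplicity 3).

For λ = -5: rank(A + 5I) = 1, rank((A + 5I)^2) = 0. The eigenspace has dimension 3 - 1 = 2, so there are 2 Jordan blocks; the rank sequence gives block sizes [2, 1].

Assembling the blocks gives the Jordan form J above.

J = [[-5, 1, 0], [0, -5, 0], [0, 0, -5]]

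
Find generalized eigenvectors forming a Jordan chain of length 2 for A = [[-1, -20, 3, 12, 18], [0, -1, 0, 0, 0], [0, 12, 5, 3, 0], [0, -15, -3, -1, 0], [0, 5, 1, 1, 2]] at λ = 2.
We seek v_1 ∈ ker((A - 2I)^2) \ ker(A - 2I), then set v_{i+1} = (A - 2I) v_i.

One such chain is v_1 = [[1, 0, 0, -1, 1]]^T, v_2 = [[3, 0, -3, 3, -1]]^T. Check: (A - 2I) v_2 = [[0, 0, 0, 0, 0]]^T = 0.

v_1 = [[1, 0, 0, -1, 1]]^T, v_2 = [[3, 0, -3, 3, -1]]^T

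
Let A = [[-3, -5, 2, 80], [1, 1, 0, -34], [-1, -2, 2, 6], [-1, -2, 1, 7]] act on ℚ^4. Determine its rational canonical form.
R = [[0, 0, 0, 32], [1, 0, 0, -32], [0, 1, 0, -6], [0, 0, 1, 7]]

The invariant factors of A (the non-unit diagonal entries of the Smith normal form of xI - A over ℚ[x]) are (x - 4)^2(x - 1)(x + 2), each dividing the next. The characteristic polynomial is their product, (x - 4)^2(x - 1)(x + 2).

The rational canonical form is the block-diagonal matrix of companion matrices C(f_i):
R = [[0, 0, 0, 32], [1, 0, 0, -32], [0, 1, 0, -6], [0, 0, 1, 7]].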